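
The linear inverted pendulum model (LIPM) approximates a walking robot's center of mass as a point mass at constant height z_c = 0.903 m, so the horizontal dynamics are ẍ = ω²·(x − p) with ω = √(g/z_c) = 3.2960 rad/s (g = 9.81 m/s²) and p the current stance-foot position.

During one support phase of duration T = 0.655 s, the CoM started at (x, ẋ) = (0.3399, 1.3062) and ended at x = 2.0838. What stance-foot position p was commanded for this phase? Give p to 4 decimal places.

p = 0.3250

ωT = 3.2960·0.655 = 2.158880; cosh(ωT) = 4.388443, sinh(ωT) = 4.272989
x(T) = p + (x₀−p)·cosh(ωT) + (ẋ₀/ω)·sinh(ωT) ⇒ p·(1 − cosh) = x(T) − x₀·cosh − (ẋ₀/ω)·sinh
numerator   = 2.0838 − (0.3399)·4.388443 − (1.3062/3.2960)·4.272989 = -1.101211
denominator = 1 − 4.388443 = -3.388443
p = -1.101211 / -3.388443 = 0.3250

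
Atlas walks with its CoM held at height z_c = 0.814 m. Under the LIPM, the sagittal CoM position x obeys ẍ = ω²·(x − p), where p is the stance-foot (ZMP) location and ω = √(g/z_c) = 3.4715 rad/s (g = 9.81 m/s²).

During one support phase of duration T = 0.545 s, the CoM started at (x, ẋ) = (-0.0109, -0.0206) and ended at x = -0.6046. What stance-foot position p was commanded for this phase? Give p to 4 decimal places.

p = 0.2293

ωT = 3.4715·0.545 = 1.891968; cosh(ωT) = 3.391590, sinh(ωT) = 3.240815
x(T) = p + (x₀−p)·cosh(ωT) + (ẋ₀/ω)·sinh(ωT) ⇒ p·(1 − cosh) = x(T) − x₀·cosh − (ẋ₀/ω)·sinh
numerator   = -0.6046 − (-0.0109)·3.391590 − (-0.0206/3.4715)·3.240815 = -0.548401
denominator = 1 − 3.391590 = -2.391590
p = -0.548401 / -2.391590 = 0.2293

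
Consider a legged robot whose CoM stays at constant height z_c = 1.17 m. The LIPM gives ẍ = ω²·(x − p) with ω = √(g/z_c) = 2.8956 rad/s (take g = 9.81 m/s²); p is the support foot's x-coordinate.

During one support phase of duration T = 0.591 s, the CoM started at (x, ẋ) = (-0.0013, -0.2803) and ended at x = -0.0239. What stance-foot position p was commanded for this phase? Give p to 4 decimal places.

ωT = 2.8956·0.591 = 1.711300; cosh(ωT) = 2.858391, sinh(ωT) = 2.677760
x(T) = p + (x₀−p)·cosh(ωT) + (ẋ₀/ω)·sinh(ωT) ⇒ p·(1 − cosh) = x(T) − x₀·cosh − (ẋ₀/ω)·sinh
numerator   = -0.0239 − (-0.0013)·2.858391 − (-0.2803/2.8956)·2.677760 = 0.239029
denominator = 1 − 2.858391 = -1.858391
p = 0.239029 / -1.858391 = -0.1286

p = -0.1286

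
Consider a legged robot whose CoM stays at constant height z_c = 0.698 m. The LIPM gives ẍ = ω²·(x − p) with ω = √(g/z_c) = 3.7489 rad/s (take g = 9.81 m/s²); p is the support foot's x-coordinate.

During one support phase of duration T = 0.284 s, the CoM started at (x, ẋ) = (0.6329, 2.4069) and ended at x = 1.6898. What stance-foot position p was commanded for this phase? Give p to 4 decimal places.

ωT = 3.7489·0.284 = 1.064688; cosh(ωT) = 1.622384, sinh(ωT) = 1.277549
x(T) = p + (x₀−p)·cosh(ωT) + (ẋ₀/ω)·sinh(ωT) ⇒ p·(1 − cosh) = x(T) − x₀·cosh − (ẋ₀/ω)·sinh
numerator   = 1.6898 − (0.6329)·1.622384 − (2.4069/3.7489)·1.277549 = -0.157229
denominator = 1 − 1.622384 = -0.622384
p = -0.157229 / -0.622384 = 0.2526

p = 0.2526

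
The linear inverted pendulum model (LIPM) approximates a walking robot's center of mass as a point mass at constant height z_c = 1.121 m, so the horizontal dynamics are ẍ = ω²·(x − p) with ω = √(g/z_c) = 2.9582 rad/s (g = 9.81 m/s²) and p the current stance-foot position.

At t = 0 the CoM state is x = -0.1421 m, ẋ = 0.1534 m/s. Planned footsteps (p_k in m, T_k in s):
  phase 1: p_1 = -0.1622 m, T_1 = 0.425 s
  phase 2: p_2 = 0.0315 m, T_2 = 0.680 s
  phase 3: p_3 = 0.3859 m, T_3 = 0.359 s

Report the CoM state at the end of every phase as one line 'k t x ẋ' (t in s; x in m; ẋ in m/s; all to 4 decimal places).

phase 1: p=-0.1622, T=0.425, ωT=1.257235, cosh=1.900063, sinh=1.615624; start (x,ẋ)=(-0.142100, 0.153400) → end (x,ẋ)=(-0.040229, 0.387534)
phase 2: p=0.0315, T=0.680, ωT=2.011576, cosh=3.804433, sinh=3.670656; start (x,ẋ)=(-0.040229, 0.387534) → end (x,ẋ)=(0.239480, 0.695475)
phase 3: p=0.3859, T=0.359, ωT=1.061994, cosh=1.618949, sinh=1.273183; start (x,ẋ)=(0.239480, 0.695475) → end (x,ẋ)=(0.448179, 0.574472)

1 0.4250 -0.0402 0.3875
2 1.1050 0.2395 0.6955
3 1.4640 0.4482 0.5745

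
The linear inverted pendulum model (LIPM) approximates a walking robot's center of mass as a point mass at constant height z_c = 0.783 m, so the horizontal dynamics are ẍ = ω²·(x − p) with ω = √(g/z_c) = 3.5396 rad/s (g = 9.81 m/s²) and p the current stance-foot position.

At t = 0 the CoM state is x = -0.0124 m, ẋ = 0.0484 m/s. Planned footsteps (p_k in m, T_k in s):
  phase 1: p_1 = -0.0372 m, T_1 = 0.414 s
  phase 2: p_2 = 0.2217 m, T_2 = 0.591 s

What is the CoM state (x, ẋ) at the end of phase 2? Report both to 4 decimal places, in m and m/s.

x = -0.1681, ẋ = -1.2677

phase 1: p=-0.0372, T=0.414, ωT=1.465394, cosh=2.280119, sinh=2.049132; start (x,ẋ)=(-0.012400, 0.048400) → end (x,ẋ)=(0.047366, 0.290235)
phase 2: p=0.2217, T=0.591, ωT=2.091904, cosh=4.111886, sinh=3.988434; start (x,ẋ)=(0.047366, 0.290235) → end (x,ẋ)=(-0.168102, -1.267734)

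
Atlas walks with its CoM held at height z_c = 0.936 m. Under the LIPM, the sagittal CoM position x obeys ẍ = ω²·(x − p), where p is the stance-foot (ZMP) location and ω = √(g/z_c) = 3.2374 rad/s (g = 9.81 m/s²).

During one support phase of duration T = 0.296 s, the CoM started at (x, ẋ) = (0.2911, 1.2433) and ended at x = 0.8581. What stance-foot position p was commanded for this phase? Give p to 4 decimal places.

ωT = 3.2374·0.296 = 0.958270; cosh(ωT) = 1.495369, sinh(ωT) = 1.111814
x(T) = p + (x₀−p)·cosh(ωT) + (ẋ₀/ω)·sinh(ωT) ⇒ p·(1 − cosh) = x(T) − x₀·cosh − (ẋ₀/ω)·sinh
numerator   = 0.8581 − (0.2911)·1.495369 − (1.2433/3.2374)·1.111814 = -0.004186
denominator = 1 − 1.495369 = -0.495369
p = -0.004186 / -0.495369 = 0.0085

p = 0.0085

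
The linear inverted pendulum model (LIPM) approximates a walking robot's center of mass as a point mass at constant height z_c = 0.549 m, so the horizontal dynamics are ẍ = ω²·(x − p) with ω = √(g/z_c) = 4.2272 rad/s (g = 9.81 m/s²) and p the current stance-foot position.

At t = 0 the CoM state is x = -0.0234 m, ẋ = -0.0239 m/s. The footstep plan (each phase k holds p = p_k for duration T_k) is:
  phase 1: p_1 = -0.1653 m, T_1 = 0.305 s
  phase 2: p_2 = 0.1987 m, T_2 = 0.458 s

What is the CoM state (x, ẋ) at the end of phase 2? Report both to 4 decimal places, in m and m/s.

x = 0.6280, ẋ = 2.0120

phase 1: p=-0.1653, T=0.305, ωT=1.289296, cosh=1.952847, sinh=1.677383; start (x,ẋ)=(-0.023400, -0.023900) → end (x,ẋ)=(0.102325, 0.959488)
phase 2: p=0.1987, T=0.458, ωT=1.936058, cosh=3.537821, sinh=3.393550; start (x,ẋ)=(0.102325, 0.959488) → end (x,ẋ)=(0.628010, 2.011981)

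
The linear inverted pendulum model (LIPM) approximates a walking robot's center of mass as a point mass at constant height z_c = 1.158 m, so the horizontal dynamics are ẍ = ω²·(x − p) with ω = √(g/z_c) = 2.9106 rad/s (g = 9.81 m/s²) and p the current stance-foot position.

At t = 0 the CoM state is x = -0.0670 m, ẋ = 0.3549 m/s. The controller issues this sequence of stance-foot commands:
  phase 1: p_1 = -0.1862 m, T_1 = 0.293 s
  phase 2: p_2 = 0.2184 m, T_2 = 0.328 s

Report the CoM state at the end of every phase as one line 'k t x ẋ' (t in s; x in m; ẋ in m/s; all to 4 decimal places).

1 0.2930 0.0961 0.8250
2 0.6210 0.3496 0.8366

phase 1: p=-0.1862, T=0.293, ωT=0.852806, cosh=1.386219, sinh=0.960002; start (x,ẋ)=(-0.067000, 0.354900) → end (x,ẋ)=(0.096094, 0.825035)
phase 2: p=0.2184, T=0.328, ωT=0.954677, cosh=1.491384, sinh=1.106447; start (x,ẋ)=(0.096094, 0.825035) → end (x,ẋ)=(0.349627, 0.836566)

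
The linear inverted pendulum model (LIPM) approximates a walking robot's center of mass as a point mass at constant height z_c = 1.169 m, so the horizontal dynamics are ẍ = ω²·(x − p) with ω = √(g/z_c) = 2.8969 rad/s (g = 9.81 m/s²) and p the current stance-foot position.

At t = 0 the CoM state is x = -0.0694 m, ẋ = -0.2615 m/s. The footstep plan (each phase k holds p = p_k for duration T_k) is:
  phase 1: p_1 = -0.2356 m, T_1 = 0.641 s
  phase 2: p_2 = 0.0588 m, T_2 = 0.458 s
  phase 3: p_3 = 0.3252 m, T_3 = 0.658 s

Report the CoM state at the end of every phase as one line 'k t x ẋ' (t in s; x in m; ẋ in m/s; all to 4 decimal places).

phase 1: p=-0.2356, T=0.641, ωT=1.856913, cosh=3.280045, sinh=3.123891; start (x,ẋ)=(-0.069400, -0.261500) → end (x,ẋ)=(0.027553, 0.646312)
phase 2: p=0.0588, T=0.458, ωT=1.326780, cosh=2.017109, sinh=1.751779; start (x,ẋ)=(0.027553, 0.646312) → end (x,ẋ)=(0.386602, 1.145113)
phase 3: p=0.3252, T=0.658, ωT=1.906160, cosh=3.437929, sinh=3.289279; start (x,ẋ)=(0.386602, 1.145113) → end (x,ẋ)=(1.836512, 4.521899)

1 0.6410 0.0276 0.6463
2 1.0990 0.3866 1.1451
3 1.7570 1.8365 4.5219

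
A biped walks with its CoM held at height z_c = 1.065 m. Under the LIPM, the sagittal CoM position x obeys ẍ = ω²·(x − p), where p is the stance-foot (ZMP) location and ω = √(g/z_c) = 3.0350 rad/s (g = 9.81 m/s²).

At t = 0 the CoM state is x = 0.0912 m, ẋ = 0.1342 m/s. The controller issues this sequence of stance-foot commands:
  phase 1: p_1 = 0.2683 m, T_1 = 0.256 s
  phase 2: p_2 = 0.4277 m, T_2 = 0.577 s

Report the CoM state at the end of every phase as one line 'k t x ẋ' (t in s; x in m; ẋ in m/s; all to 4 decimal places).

phase 1: p=0.2683, T=0.256, ωT=0.776960, cosh=1.317326, sinh=0.857524; start (x,ẋ)=(0.091200, 0.134200) → end (x,ẋ)=(0.072919, -0.284133)
phase 2: p=0.4277, T=0.577, ωT=1.751195, cosh=2.967525, sinh=2.793959; start (x,ẋ)=(0.072919, -0.284133) → end (x,ẋ)=(-0.886688, -3.851595)

1 0.2560 0.0729 -0.2841
2 0.8330 -0.8867 -3.8516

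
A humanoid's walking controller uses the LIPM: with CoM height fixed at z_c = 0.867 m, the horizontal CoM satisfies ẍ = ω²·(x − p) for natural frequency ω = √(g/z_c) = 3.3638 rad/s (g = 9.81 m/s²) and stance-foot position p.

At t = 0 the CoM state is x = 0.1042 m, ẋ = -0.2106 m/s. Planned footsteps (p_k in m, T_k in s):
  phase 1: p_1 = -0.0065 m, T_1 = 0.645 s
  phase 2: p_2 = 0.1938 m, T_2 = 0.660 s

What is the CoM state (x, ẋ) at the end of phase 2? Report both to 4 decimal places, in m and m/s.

x = 1.2004, ẋ = 3.4520

phase 1: p=-0.0065, T=0.645, ωT=2.169651, cosh=4.434723, sinh=4.320505; start (x,ẋ)=(0.104200, -0.210600) → end (x,ẋ)=(0.213927, 0.674885)
phase 2: p=0.1938, T=0.660, ωT=2.220108, cosh=4.658461, sinh=4.549864; start (x,ẋ)=(0.213927, 0.674885) → end (x,ẋ)=(1.200407, 3.451962)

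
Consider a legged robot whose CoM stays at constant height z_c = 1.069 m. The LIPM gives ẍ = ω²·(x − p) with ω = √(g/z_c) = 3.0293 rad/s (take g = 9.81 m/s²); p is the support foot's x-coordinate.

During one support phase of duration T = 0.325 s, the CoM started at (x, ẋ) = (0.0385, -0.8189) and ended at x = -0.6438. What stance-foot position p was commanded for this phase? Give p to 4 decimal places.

ωT = 3.0293·0.325 = 0.984523; cosh(ωT) = 1.525076, sinh(ωT) = 1.151458
x(T) = p + (x₀−p)·cosh(ωT) + (ẋ₀/ω)·sinh(ωT) ⇒ p·(1 − cosh) = x(T) − x₀·cosh − (ẋ₀/ω)·sinh
numerator   = -0.6438 − (0.0385)·1.525076 − (-0.8189/3.0293)·1.151458 = -0.391246
denominator = 1 − 1.525076 = -0.525076
p = -0.391246 / -0.525076 = 0.7451

p = 0.7451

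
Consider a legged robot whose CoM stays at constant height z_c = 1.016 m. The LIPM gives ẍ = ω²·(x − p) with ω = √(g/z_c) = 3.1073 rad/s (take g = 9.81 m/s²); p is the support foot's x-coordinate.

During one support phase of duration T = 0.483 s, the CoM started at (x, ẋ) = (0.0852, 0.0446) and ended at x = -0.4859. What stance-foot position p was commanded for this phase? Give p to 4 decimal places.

ωT = 3.1073·0.483 = 1.500826; cosh(ωT) = 2.354169, sinh(ωT) = 2.131223
x(T) = p + (x₀−p)·cosh(ωT) + (ẋ₀/ω)·sinh(ωT) ⇒ p·(1 − cosh) = x(T) − x₀·cosh − (ẋ₀/ω)·sinh
numerator   = -0.4859 − (0.0852)·2.354169 − (0.0446/3.1073)·2.131223 = -0.717065
denominator = 1 − 2.354169 = -1.354169
p = -0.717065 / -1.354169 = 0.5295

p = 0.5295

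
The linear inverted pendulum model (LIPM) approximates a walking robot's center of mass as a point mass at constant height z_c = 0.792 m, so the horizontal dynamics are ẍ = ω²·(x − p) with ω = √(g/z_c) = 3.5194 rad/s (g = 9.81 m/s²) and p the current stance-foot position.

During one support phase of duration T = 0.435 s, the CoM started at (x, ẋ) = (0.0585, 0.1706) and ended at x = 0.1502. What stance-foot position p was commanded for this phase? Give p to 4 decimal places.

ωT = 3.5194·0.435 = 1.530939; cosh(ωT) = 2.419424, sinh(ωT) = 2.203091
x(T) = p + (x₀−p)·cosh(ωT) + (ẋ₀/ω)·sinh(ωT) ⇒ p·(1 − cosh) = x(T) − x₀·cosh − (ẋ₀/ω)·sinh
numerator   = 0.1502 − (0.0585)·2.419424 − (0.1706/3.5194)·2.203091 = -0.098129
denominator = 1 − 2.419424 = -1.419424
p = -0.098129 / -1.419424 = 0.0691

p = 0.0691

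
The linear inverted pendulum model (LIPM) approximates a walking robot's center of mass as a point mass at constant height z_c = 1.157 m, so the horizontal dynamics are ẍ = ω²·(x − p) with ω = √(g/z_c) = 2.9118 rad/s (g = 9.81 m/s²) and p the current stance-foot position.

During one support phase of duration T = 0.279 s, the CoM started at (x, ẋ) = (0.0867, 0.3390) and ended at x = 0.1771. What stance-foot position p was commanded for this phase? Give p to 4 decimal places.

ωT = 2.9118·0.279 = 0.812392; cosh(ωT) = 1.348544, sinh(ωT) = 0.904748
x(T) = p + (x₀−p)·cosh(ωT) + (ẋ₀/ω)·sinh(ωT) ⇒ p·(1 − cosh) = x(T) − x₀·cosh − (ẋ₀/ω)·sinh
numerator   = 0.1771 − (0.0867)·1.348544 − (0.3390/2.9118)·0.904748 = -0.045152
denominator = 1 − 1.348544 = -0.348544
p = -0.045152 / -0.348544 = 0.1295

p = 0.1295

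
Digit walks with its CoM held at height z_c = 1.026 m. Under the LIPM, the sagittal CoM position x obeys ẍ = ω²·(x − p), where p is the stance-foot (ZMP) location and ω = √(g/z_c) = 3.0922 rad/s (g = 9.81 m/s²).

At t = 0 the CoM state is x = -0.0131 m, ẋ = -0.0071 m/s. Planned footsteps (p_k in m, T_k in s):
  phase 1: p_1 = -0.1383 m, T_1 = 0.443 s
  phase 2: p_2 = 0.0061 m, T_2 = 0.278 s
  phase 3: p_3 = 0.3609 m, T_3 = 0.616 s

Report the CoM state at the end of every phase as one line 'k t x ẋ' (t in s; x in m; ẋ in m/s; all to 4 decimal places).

1 0.4430 0.1197 0.6976
2 0.7210 0.3830 1.3122
3 1.3370 1.8307 4.7300

phase 1: p=-0.1383, T=0.443, ωT=1.369845, cosh=2.094443, sinh=1.840296; start (x,ẋ)=(-0.013100, -0.007100) → end (x,ẋ)=(0.119699, 0.697588)
phase 2: p=0.0061, T=0.278, ωT=0.859632, cosh=1.392804, sinh=0.969486; start (x,ẋ)=(0.119699, 0.697588) → end (x,ẋ)=(0.383033, 1.312155)
phase 3: p=0.3609, T=0.616, ωT=1.904795, cosh=3.433442, sinh=3.284589; start (x,ẋ)=(0.383033, 1.312155) → end (x,ẋ)=(1.830687, 4.730005)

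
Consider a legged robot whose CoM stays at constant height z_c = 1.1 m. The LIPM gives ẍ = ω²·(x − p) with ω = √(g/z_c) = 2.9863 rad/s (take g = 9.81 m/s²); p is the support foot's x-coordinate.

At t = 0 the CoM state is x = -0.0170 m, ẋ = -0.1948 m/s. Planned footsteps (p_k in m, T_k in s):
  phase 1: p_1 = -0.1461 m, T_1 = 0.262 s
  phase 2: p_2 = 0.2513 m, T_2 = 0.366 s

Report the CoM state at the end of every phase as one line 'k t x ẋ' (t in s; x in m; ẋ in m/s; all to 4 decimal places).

1 0.2620 -0.0318 0.0758
2 0.6280 -0.1848 -0.9936

phase 1: p=-0.1461, T=0.262, ωT=0.782411, cosh=1.322020, sinh=0.864717; start (x,ẋ)=(-0.017000, -0.194800) → end (x,ẋ)=(-0.031834, 0.075846)
phase 2: p=0.2513, T=0.366, ωT=1.092986, cosh=1.659191, sinh=1.323977; start (x,ẋ)=(-0.031834, 0.075846) → end (x,ẋ)=(-0.184847, -0.993609)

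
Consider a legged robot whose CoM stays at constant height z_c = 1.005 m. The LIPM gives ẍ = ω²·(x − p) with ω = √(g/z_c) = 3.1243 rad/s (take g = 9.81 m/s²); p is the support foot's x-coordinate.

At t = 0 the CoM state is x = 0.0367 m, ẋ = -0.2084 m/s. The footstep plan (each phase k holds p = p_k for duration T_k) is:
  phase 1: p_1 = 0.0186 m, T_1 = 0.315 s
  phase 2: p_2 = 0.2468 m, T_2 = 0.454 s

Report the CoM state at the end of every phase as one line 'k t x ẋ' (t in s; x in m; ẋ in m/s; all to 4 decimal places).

1 0.3150 -0.0306 -0.2527
2 0.7690 -0.5169 -2.2373

phase 1: p=0.0186, T=0.315, ωT=0.984154, cosh=1.524652, sinh=1.150897; start (x,ẋ)=(0.036700, -0.208400) → end (x,ẋ)=(-0.030572, -0.252654)
phase 2: p=0.2468, T=0.454, ωT=1.418432, cosh=2.186366, sinh=1.944273; start (x,ẋ)=(-0.030572, -0.252654) → end (x,ẋ)=(-0.516865, -2.237289)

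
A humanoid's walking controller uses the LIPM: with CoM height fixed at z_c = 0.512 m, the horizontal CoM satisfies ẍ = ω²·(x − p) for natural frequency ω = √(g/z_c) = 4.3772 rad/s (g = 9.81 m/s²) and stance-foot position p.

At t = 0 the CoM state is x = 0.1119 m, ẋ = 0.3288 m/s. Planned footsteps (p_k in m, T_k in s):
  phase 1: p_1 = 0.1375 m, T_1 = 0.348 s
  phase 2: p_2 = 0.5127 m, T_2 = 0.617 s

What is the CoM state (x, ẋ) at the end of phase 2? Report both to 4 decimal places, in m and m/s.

x = -0.6030, ẋ = -4.7668

phase 1: p=0.1375, T=0.348, ωT=1.523266, cosh=2.402590, sinh=2.184591; start (x,ẋ)=(0.111900, 0.328800) → end (x,ẋ)=(0.240093, 0.545174)
phase 2: p=0.5127, T=0.617, ωT=2.700732, cosh=7.478895, sinh=7.411739; start (x,ẋ)=(0.240093, 0.545174) → end (x,ẋ)=(-0.602981, -4.766810)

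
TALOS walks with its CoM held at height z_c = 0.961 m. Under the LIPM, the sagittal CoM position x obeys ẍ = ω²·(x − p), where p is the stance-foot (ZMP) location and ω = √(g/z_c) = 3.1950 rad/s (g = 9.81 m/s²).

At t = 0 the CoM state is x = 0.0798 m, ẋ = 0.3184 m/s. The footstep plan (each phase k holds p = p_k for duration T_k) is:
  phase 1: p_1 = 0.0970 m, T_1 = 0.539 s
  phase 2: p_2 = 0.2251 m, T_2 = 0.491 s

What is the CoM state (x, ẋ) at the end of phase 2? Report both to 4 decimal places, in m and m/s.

phase 1: p=0.0970, T=0.539, ωT=1.722105, cosh=2.887493, sinh=2.708803; start (x,ẋ)=(0.079800, 0.318400) → end (x,ẋ)=(0.317283, 0.770518)
phase 2: p=0.2251, T=0.491, ωT=1.568745, cosh=2.504463, sinh=2.296157; start (x,ẋ)=(0.317283, 0.770518) → end (x,ẋ)=(1.009718, 2.606008)

x = 1.0097, ẋ = 2.6060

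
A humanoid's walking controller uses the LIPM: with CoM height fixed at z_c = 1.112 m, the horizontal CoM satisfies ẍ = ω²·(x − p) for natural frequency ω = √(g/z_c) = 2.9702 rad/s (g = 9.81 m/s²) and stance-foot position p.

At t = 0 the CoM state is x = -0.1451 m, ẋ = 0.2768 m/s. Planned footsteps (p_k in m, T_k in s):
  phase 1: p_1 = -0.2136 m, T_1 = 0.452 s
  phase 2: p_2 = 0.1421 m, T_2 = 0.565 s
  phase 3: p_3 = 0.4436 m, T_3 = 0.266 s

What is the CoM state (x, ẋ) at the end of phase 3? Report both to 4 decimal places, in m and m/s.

x = 1.5818, ẋ = 3.8782

phase 1: p=-0.2136, T=0.452, ωT=1.342530, cosh=2.044952, sinh=1.783768; start (x,ẋ)=(-0.145100, 0.276800) → end (x,ẋ)=(0.092713, 0.928966)
phase 2: p=0.1421, T=0.565, ωT=1.678163, cosh=2.771213, sinh=2.584496; start (x,ẋ)=(0.092713, 0.928966) → end (x,ẋ)=(0.813570, 2.195242)
phase 3: p=0.4436, T=0.266, ωT=0.790073, cosh=1.328685, sinh=0.874873; start (x,ẋ)=(0.813570, 2.195242) → end (x,ẋ)=(1.581782, 3.878168)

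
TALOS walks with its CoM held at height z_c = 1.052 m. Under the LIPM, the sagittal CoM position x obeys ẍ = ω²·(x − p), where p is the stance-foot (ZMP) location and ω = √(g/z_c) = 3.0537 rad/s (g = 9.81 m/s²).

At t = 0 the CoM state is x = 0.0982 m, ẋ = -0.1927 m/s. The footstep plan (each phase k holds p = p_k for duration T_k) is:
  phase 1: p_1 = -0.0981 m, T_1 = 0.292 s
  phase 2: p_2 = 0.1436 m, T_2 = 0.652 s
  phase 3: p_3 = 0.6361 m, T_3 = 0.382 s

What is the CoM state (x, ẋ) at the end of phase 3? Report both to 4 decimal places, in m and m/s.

phase 1: p=-0.0981, T=0.292, ωT=0.891680, cosh=1.424596, sinh=1.014629; start (x,ẋ)=(0.098200, -0.192700) → end (x,ẋ)=(0.117521, 0.333691)
phase 2: p=0.1436, T=0.652, ωT=1.991012, cosh=3.729750, sinh=3.593193; start (x,ẋ)=(0.117521, 0.333691) → end (x,ẋ)=(0.438977, 0.958434)
phase 3: p=0.6361, T=0.382, ωT=1.166513, cosh=1.761115, sinh=1.449664; start (x,ẋ)=(0.438977, 0.958434) → end (x,ẋ)=(0.743934, 0.815279)

x = 0.7439, ẋ = 0.8153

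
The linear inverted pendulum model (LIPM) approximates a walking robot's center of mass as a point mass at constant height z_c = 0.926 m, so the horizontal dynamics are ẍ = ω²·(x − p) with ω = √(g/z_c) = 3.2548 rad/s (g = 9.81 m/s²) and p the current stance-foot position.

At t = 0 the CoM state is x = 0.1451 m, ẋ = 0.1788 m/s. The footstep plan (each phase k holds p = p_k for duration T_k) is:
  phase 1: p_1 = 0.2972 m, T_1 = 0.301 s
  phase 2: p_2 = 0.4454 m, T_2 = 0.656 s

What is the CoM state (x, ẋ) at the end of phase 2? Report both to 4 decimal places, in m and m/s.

phase 1: p=0.2972, T=0.301, ωT=0.979695, cosh=1.519534, sinh=1.144109; start (x,ẋ)=(0.145100, 0.178800) → end (x,ẋ)=(0.128930, -0.294704)
phase 2: p=0.4454, T=0.656, ωT=2.135149, cosh=4.288266, sinh=4.170039; start (x,ẋ)=(0.128930, -0.294704) → end (x,ẋ)=(-1.289283, -5.559110)

x = -1.2893, ẋ = -5.5591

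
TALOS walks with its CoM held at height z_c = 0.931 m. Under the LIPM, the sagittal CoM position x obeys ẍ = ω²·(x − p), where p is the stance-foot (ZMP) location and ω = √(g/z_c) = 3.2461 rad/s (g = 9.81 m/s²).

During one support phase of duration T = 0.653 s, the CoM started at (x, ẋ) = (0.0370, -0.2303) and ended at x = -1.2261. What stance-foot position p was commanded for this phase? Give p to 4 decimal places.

ωT = 3.2461·0.653 = 2.119703; cosh(ωT) = 4.224367, sinh(ωT) = 4.104299
x(T) = p + (x₀−p)·cosh(ωT) + (ẋ₀/ω)·sinh(ωT) ⇒ p·(1 − cosh) = x(T) − x₀·cosh − (ẋ₀/ω)·sinh
numerator   = -1.2261 − (0.0370)·4.224367 − (-0.2303/3.2461)·4.104299 = -1.091215
denominator = 1 − 4.224367 = -3.224367
p = -1.091215 / -3.224367 = 0.3384

p = 0.3384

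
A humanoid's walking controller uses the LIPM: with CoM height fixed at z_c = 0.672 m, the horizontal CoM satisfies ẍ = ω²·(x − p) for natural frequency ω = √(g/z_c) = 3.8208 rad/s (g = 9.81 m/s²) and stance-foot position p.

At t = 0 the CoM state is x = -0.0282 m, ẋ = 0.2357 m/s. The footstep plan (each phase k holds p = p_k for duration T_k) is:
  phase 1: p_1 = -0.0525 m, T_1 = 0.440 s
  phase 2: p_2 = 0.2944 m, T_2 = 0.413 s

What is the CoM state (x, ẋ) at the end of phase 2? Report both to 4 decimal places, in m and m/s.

phase 1: p=-0.0525, T=0.440, ωT=1.681152, cosh=2.778950, sinh=2.592791; start (x,ẋ)=(-0.028200, 0.235700) → end (x,ẋ)=(0.174974, 0.895727)
phase 2: p=0.2944, T=0.413, ωT=1.577990, cosh=2.525799, sinh=2.319410; start (x,ẋ)=(0.174974, 0.895727) → end (x,ẋ)=(0.536504, 1.204076)

x = 0.5365, ẋ = 1.2041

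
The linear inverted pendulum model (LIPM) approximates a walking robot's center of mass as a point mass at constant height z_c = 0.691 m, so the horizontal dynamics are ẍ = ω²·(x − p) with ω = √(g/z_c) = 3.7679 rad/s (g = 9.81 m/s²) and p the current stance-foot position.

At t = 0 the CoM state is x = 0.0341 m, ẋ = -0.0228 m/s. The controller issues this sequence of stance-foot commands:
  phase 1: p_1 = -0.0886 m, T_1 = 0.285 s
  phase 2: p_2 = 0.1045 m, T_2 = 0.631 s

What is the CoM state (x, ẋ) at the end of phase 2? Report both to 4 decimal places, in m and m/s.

phase 1: p=-0.0886, T=0.285, ωT=1.073851, cosh=1.634160, sinh=1.292470; start (x,ẋ)=(0.034100, -0.022800) → end (x,ẋ)=(0.104091, 0.560278)
phase 2: p=0.1045, T=0.631, ωT=2.377545, cosh=5.435593, sinh=5.342815; start (x,ẋ)=(0.104091, 0.560278) → end (x,ẋ)=(0.896738, 3.037198)

x = 0.8967, ẋ = 3.0372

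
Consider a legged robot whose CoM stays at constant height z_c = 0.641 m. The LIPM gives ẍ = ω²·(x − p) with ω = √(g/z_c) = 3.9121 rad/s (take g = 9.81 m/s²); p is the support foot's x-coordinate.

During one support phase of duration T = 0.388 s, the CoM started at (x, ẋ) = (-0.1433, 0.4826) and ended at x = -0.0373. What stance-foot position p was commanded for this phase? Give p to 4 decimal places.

p = -0.0269

ωT = 3.9121·0.388 = 1.517895; cosh(ωT) = 2.390891, sinh(ωT) = 2.171719
x(T) = p + (x₀−p)·cosh(ωT) + (ẋ₀/ω)·sinh(ωT) ⇒ p·(1 − cosh) = x(T) − x₀·cosh − (ẋ₀/ω)·sinh
numerator   = -0.0373 − (-0.1433)·2.390891 − (0.4826/3.9121)·2.171719 = 0.037410
denominator = 1 − 2.390891 = -1.390891
p = 0.037410 / -1.390891 = -0.0269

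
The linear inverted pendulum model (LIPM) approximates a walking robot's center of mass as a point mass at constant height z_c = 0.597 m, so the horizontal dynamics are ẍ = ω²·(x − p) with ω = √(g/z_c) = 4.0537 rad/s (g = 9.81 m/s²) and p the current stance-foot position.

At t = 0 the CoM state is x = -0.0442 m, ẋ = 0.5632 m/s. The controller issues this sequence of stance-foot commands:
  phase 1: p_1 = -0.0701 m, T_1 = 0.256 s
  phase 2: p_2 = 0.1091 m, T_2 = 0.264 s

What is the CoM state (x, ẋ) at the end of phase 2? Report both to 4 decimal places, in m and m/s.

x = 0.4886, ẋ = 1.8433

phase 1: p=-0.0701, T=0.256, ωT=1.037747, cosh=1.588551, sinh=1.234299; start (x,ẋ)=(-0.044200, 0.563200) → end (x,ẋ)=(0.142531, 1.024262)
phase 2: p=0.1091, T=0.264, ωT=1.070177, cosh=1.629421, sinh=1.286474; start (x,ẋ)=(0.142531, 1.024262) → end (x,ẋ)=(0.488630, 1.843295)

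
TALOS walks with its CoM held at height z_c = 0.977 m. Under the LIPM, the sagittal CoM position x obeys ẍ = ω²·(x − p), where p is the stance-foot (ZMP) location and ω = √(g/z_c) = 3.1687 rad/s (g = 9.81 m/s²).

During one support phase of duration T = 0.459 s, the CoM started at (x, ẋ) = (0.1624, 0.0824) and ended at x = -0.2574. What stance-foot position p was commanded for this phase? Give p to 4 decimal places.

ωT = 3.1687·0.459 = 1.454433; cosh(ωT) = 2.257794, sinh(ωT) = 2.024262
x(T) = p + (x₀−p)·cosh(ωT) + (ẋ₀/ω)·sinh(ωT) ⇒ p·(1 − cosh) = x(T) − x₀·cosh − (ẋ₀/ω)·sinh
numerator   = -0.2574 − (0.1624)·2.257794 − (0.0824/3.1687)·2.024262 = -0.676705
denominator = 1 − 2.257794 = -1.257794
p = -0.676705 / -1.257794 = 0.5380

p = 0.5380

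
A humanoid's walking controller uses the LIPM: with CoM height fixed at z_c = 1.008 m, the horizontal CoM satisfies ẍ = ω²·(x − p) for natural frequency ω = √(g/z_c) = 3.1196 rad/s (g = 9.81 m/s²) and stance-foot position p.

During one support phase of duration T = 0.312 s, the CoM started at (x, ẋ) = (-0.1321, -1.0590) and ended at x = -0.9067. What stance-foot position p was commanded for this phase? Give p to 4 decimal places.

p = 0.6282

ωT = 3.1196·0.312 = 0.973315; cosh(ωT) = 1.512266, sinh(ωT) = 1.134438
x(T) = p + (x₀−p)·cosh(ωT) + (ẋ₀/ω)·sinh(ωT) ⇒ p·(1 − cosh) = x(T) − x₀·cosh − (ẋ₀/ω)·sinh
numerator   = -0.9067 − (-0.1321)·1.512266 − (-1.0590/3.1196)·1.134438 = -0.321826
denominator = 1 − 1.512266 = -0.512266
p = -0.321826 / -0.512266 = 0.6282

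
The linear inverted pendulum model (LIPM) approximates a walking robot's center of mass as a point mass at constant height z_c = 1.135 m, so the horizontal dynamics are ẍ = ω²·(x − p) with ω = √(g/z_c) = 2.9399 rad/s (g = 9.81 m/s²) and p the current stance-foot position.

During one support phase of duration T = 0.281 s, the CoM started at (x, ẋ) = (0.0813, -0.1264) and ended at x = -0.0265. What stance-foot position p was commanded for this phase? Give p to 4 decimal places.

ωT = 2.9399·0.281 = 0.826112; cosh(ωT) = 1.361084, sinh(ωT) = 0.923336
x(T) = p + (x₀−p)·cosh(ωT) + (ẋ₀/ω)·sinh(ωT) ⇒ p·(1 − cosh) = x(T) − x₀·cosh − (ẋ₀/ω)·sinh
numerator   = -0.0265 − (0.0813)·1.361084 − (-0.1264/2.9399)·0.923336 = -0.097458
denominator = 1 − 1.361084 = -0.361084
p = -0.097458 / -0.361084 = 0.2699

p = 0.2699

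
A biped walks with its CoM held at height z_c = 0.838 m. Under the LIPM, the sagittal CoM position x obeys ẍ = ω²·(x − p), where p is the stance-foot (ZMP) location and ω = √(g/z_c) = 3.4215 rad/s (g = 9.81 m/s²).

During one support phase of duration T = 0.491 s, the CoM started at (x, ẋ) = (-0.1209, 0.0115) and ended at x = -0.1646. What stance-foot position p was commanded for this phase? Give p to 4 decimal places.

ωT = 3.4215·0.491 = 1.679957; cosh(ωT) = 2.775852, sinh(ωT) = 2.589470
x(T) = p + (x₀−p)·cosh(ωT) + (ẋ₀/ω)·sinh(ωT) ⇒ p·(1 − cosh) = x(T) − x₀·cosh − (ẋ₀/ω)·sinh
numerator   = -0.1646 − (-0.1209)·2.775852 − (0.0115/3.4215)·2.589470 = 0.162297
denominator = 1 − 2.775852 = -1.775852
p = 0.162297 / -1.775852 = -0.0914

p = -0.0914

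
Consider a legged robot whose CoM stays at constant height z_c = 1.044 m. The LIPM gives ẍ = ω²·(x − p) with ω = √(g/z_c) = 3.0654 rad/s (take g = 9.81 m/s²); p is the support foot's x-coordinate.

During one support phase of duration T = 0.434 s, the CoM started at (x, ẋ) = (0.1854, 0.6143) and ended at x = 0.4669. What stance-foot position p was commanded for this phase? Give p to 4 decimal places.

ωT = 3.0654·0.434 = 1.330384; cosh(ωT) = 2.023435, sinh(ωT) = 1.759059
x(T) = p + (x₀−p)·cosh(ωT) + (ẋ₀/ω)·sinh(ωT) ⇒ p·(1 − cosh) = x(T) − x₀·cosh − (ẋ₀/ω)·sinh
numerator   = 0.4669 − (0.1854)·2.023435 − (0.6143/3.0654)·1.759059 = -0.260757
denominator = 1 − 2.023435 = -1.023435
p = -0.260757 / -1.023435 = 0.2548

p = 0.2548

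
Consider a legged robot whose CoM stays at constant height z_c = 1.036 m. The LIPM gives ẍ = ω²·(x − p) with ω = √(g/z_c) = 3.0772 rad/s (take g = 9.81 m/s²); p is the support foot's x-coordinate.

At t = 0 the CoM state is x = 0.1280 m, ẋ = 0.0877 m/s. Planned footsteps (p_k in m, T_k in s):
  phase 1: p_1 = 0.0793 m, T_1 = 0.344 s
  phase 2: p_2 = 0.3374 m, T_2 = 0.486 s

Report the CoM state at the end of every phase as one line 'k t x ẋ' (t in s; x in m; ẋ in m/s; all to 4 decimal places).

phase 1: p=0.0793, T=0.344, ωT=1.058557, cosh=1.614582, sinh=1.267626; start (x,ẋ)=(0.128000, 0.087700) → end (x,ẋ)=(0.194057, 0.331565)
phase 2: p=0.3374, T=0.486, ωT=1.495519, cosh=2.342892, sinh=2.118760; start (x,ẋ)=(0.194057, 0.331565) → end (x,ẋ)=(0.229858, -0.157751)

1 0.3440 0.1941 0.3316
2 0.8300 0.2299 -0.1578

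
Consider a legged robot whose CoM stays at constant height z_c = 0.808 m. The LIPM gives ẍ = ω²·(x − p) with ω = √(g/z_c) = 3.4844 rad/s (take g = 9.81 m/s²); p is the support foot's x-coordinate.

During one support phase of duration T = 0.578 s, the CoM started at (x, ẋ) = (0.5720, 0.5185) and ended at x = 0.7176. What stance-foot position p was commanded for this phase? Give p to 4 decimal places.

p = 0.7149

ωT = 3.4844·0.578 = 2.013983; cosh(ωT) = 3.813280, sinh(ωT) = 3.679824
x(T) = p + (x₀−p)·cosh(ωT) + (ẋ₀/ω)·sinh(ωT) ⇒ p·(1 − cosh) = x(T) − x₀·cosh − (ẋ₀/ω)·sinh
numerator   = 0.7176 − (0.5720)·3.813280 − (0.5185/3.4844)·3.679824 = -2.011177
denominator = 1 − 3.813280 = -2.813280
p = -2.011177 / -2.813280 = 0.7149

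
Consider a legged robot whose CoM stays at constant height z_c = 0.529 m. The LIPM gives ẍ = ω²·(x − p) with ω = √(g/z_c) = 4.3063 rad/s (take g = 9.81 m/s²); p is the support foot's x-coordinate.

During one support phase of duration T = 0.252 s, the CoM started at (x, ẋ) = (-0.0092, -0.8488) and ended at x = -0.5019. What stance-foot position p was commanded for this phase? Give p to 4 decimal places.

ωT = 4.3063·0.252 = 1.085188; cosh(ωT) = 1.648917, sinh(ωT) = 1.311078
x(T) = p + (x₀−p)·cosh(ωT) + (ẋ₀/ω)·sinh(ωT) ⇒ p·(1 − cosh) = x(T) − x₀·cosh − (ẋ₀/ω)·sinh
numerator   = -0.5019 − (-0.0092)·1.648917 − (-0.8488/4.3063)·1.311078 = -0.228308
denominator = 1 − 1.648917 = -0.648917
p = -0.228308 / -0.648917 = 0.3518

p = 0.3518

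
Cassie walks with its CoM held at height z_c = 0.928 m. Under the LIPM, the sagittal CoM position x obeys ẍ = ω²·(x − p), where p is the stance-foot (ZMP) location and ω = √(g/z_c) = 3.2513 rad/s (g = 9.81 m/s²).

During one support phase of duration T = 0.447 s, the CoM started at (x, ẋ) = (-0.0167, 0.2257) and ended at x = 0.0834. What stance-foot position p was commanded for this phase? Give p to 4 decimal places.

ωT = 3.2513·0.447 = 1.453331; cosh(ωT) = 2.255565, sinh(ωT) = 2.021774
x(T) = p + (x₀−p)·cosh(ωT) + (ẋ₀/ω)·sinh(ωT) ⇒ p·(1 − cosh) = x(T) − x₀·cosh − (ẋ₀/ω)·sinh
numerator   = 0.0834 − (-0.0167)·2.255565 − (0.2257/3.2513)·2.021774 = -0.019280
denominator = 1 − 2.255565 = -1.255565
p = -0.019280 / -1.255565 = 0.0154

p = 0.0154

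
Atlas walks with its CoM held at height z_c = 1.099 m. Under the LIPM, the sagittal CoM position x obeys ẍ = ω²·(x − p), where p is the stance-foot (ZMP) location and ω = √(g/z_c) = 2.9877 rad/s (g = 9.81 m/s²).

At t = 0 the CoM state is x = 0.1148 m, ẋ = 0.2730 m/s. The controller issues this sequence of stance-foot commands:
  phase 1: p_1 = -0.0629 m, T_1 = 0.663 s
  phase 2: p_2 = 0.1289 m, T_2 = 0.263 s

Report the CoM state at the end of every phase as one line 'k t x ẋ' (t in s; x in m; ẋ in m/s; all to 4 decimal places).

phase 1: p=-0.0629, T=0.663, ωT=1.980845, cosh=3.693410, sinh=3.555457; start (x,ẋ)=(0.114800, 0.273000) → end (x,ẋ)=(0.918297, 2.895944)
phase 2: p=0.1289, T=0.263, ωT=0.785765, cosh=1.324928, sinh=0.869157; start (x,ẋ)=(0.918297, 2.895944) → end (x,ẋ)=(2.017259, 5.886809)

1 0.6630 0.9183 2.8959
2 0.9260 2.0173 5.8868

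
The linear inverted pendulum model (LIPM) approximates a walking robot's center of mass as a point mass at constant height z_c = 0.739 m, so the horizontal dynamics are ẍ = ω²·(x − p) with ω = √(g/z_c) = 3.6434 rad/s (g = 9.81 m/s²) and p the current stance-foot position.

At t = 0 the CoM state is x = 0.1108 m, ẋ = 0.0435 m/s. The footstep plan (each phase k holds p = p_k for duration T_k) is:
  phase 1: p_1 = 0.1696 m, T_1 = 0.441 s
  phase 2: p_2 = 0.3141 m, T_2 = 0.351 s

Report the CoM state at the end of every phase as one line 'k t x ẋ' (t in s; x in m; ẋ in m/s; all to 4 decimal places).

phase 1: p=0.1696, T=0.441, ωT=1.606739, cosh=2.593533, sinh=2.392993; start (x,ẋ)=(0.110800, 0.043500) → end (x,ẋ)=(0.045671, -0.399837)
phase 2: p=0.3141, T=0.351, ωT=1.278833, cosh=1.935404, sinh=1.657042; start (x,ẋ)=(0.045671, -0.399837) → end (x,ẋ)=(-0.387267, -2.394422)

1 0.4410 0.0457 -0.3998
2 0.7920 -0.3873 -2.3944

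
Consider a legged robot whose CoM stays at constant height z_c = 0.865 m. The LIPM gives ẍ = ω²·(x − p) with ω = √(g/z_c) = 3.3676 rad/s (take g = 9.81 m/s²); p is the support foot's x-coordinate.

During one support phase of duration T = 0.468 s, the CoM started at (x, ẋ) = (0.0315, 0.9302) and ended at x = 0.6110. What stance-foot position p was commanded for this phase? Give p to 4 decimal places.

ωT = 3.3676·0.468 = 1.576037; cosh(ωT) = 2.521273, sinh(ωT) = 2.314480
x(T) = p + (x₀−p)·cosh(ωT) + (ẋ₀/ω)·sinh(ωT) ⇒ p·(1 − cosh) = x(T) − x₀·cosh − (ẋ₀/ω)·sinh
numerator   = 0.6110 − (0.0315)·2.521273 − (0.9302/3.3676)·2.314480 = -0.107727
denominator = 1 − 2.521273 = -1.521273
p = -0.107727 / -1.521273 = 0.0708

p = 0.0708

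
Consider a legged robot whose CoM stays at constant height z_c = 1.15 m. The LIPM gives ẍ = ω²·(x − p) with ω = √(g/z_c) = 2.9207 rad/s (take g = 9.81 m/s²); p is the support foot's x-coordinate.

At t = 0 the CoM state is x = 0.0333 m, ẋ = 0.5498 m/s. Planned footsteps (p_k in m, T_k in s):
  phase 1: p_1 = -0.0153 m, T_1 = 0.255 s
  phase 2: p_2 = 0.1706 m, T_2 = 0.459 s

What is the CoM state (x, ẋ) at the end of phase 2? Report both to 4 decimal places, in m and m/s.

phase 1: p=-0.0153, T=0.255, ωT=0.744779, cosh=1.290407, sinh=0.815568; start (x,ẋ)=(0.033300, 0.549800) → end (x,ẋ)=(0.200938, 0.825232)
phase 2: p=0.1706, T=0.459, ωT=1.340601, cosh=2.041514, sinh=1.779826; start (x,ẋ)=(0.200938, 0.825232) → end (x,ẋ)=(0.735419, 1.842433)

x = 0.7354, ẋ = 1.8424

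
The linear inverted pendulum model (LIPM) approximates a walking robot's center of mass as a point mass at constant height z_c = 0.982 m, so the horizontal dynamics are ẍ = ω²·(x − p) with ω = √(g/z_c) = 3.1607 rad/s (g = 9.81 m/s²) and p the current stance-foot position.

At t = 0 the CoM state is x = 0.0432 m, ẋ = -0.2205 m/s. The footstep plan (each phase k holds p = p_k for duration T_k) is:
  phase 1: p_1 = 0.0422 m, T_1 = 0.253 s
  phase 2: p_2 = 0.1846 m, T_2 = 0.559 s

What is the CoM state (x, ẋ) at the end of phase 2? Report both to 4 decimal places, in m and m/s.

x = -0.6892, ẋ = -2.7020

phase 1: p=0.0422, T=0.253, ωT=0.799657, cosh=1.337130, sinh=0.887647; start (x,ẋ)=(0.043200, -0.220500) → end (x,ẋ)=(-0.018388, -0.292032)
phase 2: p=0.1846, T=0.559, ωT=1.766831, cosh=3.011577, sinh=2.840703; start (x,ẋ)=(-0.018388, -0.292032) → end (x,ẋ)=(-0.689179, -2.702025)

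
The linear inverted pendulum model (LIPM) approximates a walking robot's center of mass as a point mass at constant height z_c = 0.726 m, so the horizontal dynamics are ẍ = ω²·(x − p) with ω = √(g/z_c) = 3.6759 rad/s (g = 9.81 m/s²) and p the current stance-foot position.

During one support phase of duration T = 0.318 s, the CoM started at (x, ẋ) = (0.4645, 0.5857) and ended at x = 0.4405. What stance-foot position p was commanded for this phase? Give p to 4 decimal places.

p = 0.7989

ωT = 3.6759·0.318 = 1.168936; cosh(ωT) = 1.764632, sinh(ωT) = 1.453935
x(T) = p + (x₀−p)·cosh(ωT) + (ẋ₀/ω)·sinh(ωT) ⇒ p·(1 − cosh) = x(T) − x₀·cosh − (ẋ₀/ω)·sinh
numerator   = 0.4405 − (0.4645)·1.764632 − (0.5857/3.6759)·1.453935 = -0.610834
denominator = 1 − 1.764632 = -0.764632
p = -0.610834 / -0.764632 = 0.7989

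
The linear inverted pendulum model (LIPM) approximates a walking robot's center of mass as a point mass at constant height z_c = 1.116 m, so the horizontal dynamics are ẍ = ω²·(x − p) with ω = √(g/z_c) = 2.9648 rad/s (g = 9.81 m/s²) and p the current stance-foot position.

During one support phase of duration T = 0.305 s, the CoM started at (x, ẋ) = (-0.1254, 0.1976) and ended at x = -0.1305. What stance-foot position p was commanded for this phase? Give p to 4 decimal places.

ωT = 2.9648·0.305 = 0.904264; cosh(ωT) = 1.437476, sinh(ωT) = 1.032637
x(T) = p + (x₀−p)·cosh(ωT) + (ẋ₀/ω)·sinh(ωT) ⇒ p·(1 − cosh) = x(T) − x₀·cosh − (ẋ₀/ω)·sinh
numerator   = -0.1305 − (-0.1254)·1.437476 − (0.1976/2.9648)·1.032637 = -0.019064
denominator = 1 − 1.437476 = -0.437476
p = -0.019064 / -0.437476 = 0.0436

p = 0.0436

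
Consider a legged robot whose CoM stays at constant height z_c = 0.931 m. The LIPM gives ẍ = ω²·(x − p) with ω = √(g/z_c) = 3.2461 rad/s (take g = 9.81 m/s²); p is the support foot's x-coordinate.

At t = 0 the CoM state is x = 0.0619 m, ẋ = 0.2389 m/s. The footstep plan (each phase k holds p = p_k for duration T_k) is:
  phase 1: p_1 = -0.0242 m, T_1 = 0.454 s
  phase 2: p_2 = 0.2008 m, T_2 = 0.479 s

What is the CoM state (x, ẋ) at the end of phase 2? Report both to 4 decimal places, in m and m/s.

x = 1.2950, ẋ = 3.7043

phase 1: p=-0.0242, T=0.454, ωT=1.473729, cosh=2.297278, sinh=2.068208; start (x,ẋ)=(0.061900, 0.238900) → end (x,ẋ)=(0.325807, 1.126861)
phase 2: p=0.2008, T=0.479, ωT=1.554882, cosh=2.472871, sinh=2.261657; start (x,ẋ)=(0.325807, 1.126861) → end (x,ẋ)=(1.295046, 3.704333)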